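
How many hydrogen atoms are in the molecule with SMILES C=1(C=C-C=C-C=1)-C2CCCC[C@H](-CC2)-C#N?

Hydrogens are implicit in SMILES; fill each atom to its normal valence:
  6 × C: 2 H each → 12
  5 × C (aromatic): 1 H each → 5
  2 × C: 1 H each → 2
  1 × C: no H
  1 × C (aromatic): no H
  1 × N: no H
  Total hydrogens = 19.

19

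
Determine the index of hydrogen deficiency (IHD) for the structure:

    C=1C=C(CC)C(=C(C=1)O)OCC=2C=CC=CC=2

Molecular formula from the SMILES: C15H16O2.
DoU = (2C + 2 + N − H − X)/2 = (2·15 + 2 + 0 − 16 − 0)/2 = 16/2 = 8.
(Structurally: 2 ring(s) + 6 π bond(s) = 8.)

8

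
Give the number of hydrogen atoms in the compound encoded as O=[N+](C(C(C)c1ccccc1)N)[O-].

12

Hydrogens are implicit in SMILES; fill each atom to its normal valence:
  5 × C (aromatic): 1 H each → 5
  2 × C: 1 H each → 2
  1 × C: 3 H
  1 × C (aromatic): no H
  1 × N: 2 H
  1 × N (charge +1): no H
  1 × O: no H
  1 × O (charge -1): no H
  Total hydrogens = 12.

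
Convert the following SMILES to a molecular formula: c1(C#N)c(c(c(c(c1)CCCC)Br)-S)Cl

C11H11BrClNS

Heavy atoms from the SMILES: 1 Br, 11 C, 1 Cl, 1 N, 1 S.
Implicit hydrogens by atom environment:
  5 × C (aromatic): no H
  3 × C: 2 H each → 6
  1 × Br: no H
  1 × C: 3 H
  1 × C (aromatic): 1 H
  1 × C: no H
  1 × Cl: no H
  1 × N: no H
  1 × S: 1 H
  Total hydrogens = 11.
Molecular formula: C11H11BrClNS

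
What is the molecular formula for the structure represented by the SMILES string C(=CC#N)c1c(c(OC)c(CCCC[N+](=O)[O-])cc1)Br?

Heavy atoms from the SMILES: 1 Br, 14 C, 2 N, 3 O.
Implicit hydrogens by atom environment:
  4 × C: 2 H each → 8
  4 × C (aromatic): no H
  2 × C (aromatic): 1 H each → 2
  2 × C: 1 H each → 2
  2 × O: no H
  1 × Br: no H
  1 × C: 3 H
  1 × C: no H
  1 × N (charge +1): no H
  1 × N: no H
  1 × O (charge -1): no H
  Total hydrogens = 15.
Molecular formula: C14H15BrN2O3

C14H15BrN2O3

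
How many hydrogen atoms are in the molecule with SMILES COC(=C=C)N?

Hydrogens are implicit in SMILES; fill each atom to its normal valence:
  2 × C: no H
  1 × C: 3 H
  1 × C: 2 H
  1 × N: 2 H
  1 × O: no H
  Total hydrogens = 7.

7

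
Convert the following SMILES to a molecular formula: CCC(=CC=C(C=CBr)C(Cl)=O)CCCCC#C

Heavy atoms from the SMILES: 1 Br, 15 C, 1 Cl, 1 O.
Implicit hydrogens by atom environment:
  5 × C: 2 H each → 10
  5 × C: 1 H each → 5
  4 × C: no H
  1 × Br: no H
  1 × C: 3 H
  1 × Cl: no H
  1 × O: no H
  Total hydrogens = 18.
Molecular formula: C15H18BrClO

C15H18BrClO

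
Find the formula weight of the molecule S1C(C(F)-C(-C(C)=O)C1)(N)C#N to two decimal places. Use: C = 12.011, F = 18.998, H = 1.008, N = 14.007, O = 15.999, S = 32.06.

188.22

Molecular formula: C7H9FN2OS.
M = 7×12.011 + 1×18.998 + 9×1.008 + 2×14.007 + 1×15.999 + 1×32.06 = 188.22 g/mol.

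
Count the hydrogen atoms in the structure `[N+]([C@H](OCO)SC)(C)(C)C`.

16

Hydrogens are implicit in SMILES; fill each atom to its normal valence:
  4 × C: 3 H each → 12
  1 × C: 2 H
  1 × C: 1 H
  1 × N (charge +1): no H
  1 × O: 1 H
  1 × O: no H
  1 × S: no H
  Total hydrogens = 16.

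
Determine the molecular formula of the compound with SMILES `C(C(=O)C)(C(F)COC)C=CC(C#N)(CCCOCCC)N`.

C16H27FN2O3

Heavy atoms from the SMILES: 16 C, 1 F, 2 N, 3 O.
Implicit hydrogens by atom environment:
  6 × C: 2 H each → 12
  4 × C: 1 H each → 4
  3 × C: 3 H each → 9
  3 × C: no H
  3 × O: no H
  1 × F: no H
  1 × N: 2 H
  1 × N: no H
  Total hydrogens = 27.
Molecular formula: C16H27FN2O3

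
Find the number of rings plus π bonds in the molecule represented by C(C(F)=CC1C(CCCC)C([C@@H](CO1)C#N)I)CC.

Molecular formula from the SMILES: C15H23FINO.
DoU = (2C + 2 + N − H − X)/2 = (2·15 + 2 + 1 − 23 − 2)/2 = 8/2 = 4.
(Structurally: 1 ring(s) + 3 π bond(s) = 4.)

4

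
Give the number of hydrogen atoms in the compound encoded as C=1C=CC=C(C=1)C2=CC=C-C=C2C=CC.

14

Hydrogens are implicit in SMILES; fill each atom to its normal valence:
  9 × C (aromatic): 1 H each → 9
  3 × C (aromatic): no H
  2 × C: 1 H each → 2
  1 × C: 3 H
  Total hydrogens = 14.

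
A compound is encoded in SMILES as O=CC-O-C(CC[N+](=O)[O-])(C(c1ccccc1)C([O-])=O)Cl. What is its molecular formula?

C13H13ClNO6-

Heavy atoms from the SMILES: 13 C, 1 Cl, 1 N, 6 O.
Implicit hydrogens by atom environment:
  5 × C (aromatic): 1 H each → 5
  4 × O: no H
  3 × C: 2 H each → 6
  2 × C: 1 H each → 2
  2 × C: no H
  2 × O (charge -1): no H
  1 × C (aromatic): no H
  1 × Cl: no H
  1 × N (charge +1): no H
  Total hydrogens = 13.
Net charge -1.
Molecular formula: C13H13ClNO6-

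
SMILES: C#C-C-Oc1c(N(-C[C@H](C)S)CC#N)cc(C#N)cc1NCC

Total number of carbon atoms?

17

The symbol for carbon appears 17 times in the SMILES. Lowercase c denotes aromatic carbon and counts toward C.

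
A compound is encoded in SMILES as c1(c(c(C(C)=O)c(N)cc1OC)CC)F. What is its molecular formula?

C11H14FNO2

Heavy atoms from the SMILES: 11 C, 1 F, 1 N, 2 O.
Implicit hydrogens by atom environment:
  5 × C (aromatic): no H
  3 × C: 3 H each → 9
  2 × O: no H
  1 × C: 2 H
  1 × C (aromatic): 1 H
  1 × C: no H
  1 × F: no H
  1 × N: 2 H
  Total hydrogens = 14.
Molecular formula: C11H14FNO2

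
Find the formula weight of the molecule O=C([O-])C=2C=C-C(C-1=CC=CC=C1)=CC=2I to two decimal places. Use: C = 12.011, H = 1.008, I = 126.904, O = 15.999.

Molecular formula: C13H8IO2-.
M = 13×12.011 + 8×1.008 + 1×126.904 + 2×15.999 = 323.11 g/mol.

323.11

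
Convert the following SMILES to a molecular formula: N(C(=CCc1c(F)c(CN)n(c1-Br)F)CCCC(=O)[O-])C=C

Heavy atoms from the SMILES: 1 Br, 14 C, 2 F, 3 N, 2 O.
Implicit hydrogens by atom environment:
  6 × C: 2 H each → 12
  4 × C (aromatic): no H
  2 × C: 1 H each → 2
  2 × C: no H
  2 × F: no H
  1 × Br: no H
  1 × N: 2 H
  1 × N: 1 H
  1 × N (aromatic): no H
  1 × O: no H
  1 × O (charge -1): no H
  Total hydrogens = 17.
Net charge -1.
Molecular formula: C14H17BrF2N3O2-

C14H17BrF2N3O2-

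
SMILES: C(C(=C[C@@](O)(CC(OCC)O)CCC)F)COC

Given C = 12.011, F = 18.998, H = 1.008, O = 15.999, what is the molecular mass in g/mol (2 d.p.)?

264.34

Molecular formula: C13H25FO4.
M = 13×12.011 + 1×18.998 + 25×1.008 + 4×15.999 = 264.34 g/mol.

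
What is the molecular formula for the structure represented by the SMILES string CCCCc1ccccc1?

Heavy atoms from the SMILES: 10 C.
Implicit hydrogens by atom environment:
  5 × C (aromatic): 1 H each → 5
  3 × C: 2 H each → 6
  1 × C: 3 H
  1 × C (aromatic): no H
  Total hydrogens = 14.
Molecular formula: C10H14

C10H14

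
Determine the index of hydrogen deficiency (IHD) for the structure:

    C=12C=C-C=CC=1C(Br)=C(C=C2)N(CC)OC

7

Molecular formula from the SMILES: C13H14BrNO.
DoU = (2C + 2 + N − H − X)/2 = (2·13 + 2 + 1 − 14 − 1)/2 = 14/2 = 7.
(Structurally: 2 ring(s) + 5 π bond(s) = 7.)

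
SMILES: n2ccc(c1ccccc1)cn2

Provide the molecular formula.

Heavy atoms from the SMILES: 10 C, 2 N.
Implicit hydrogens by atom environment:
  8 × C (aromatic): 1 H each → 8
  2 × C (aromatic): no H
  2 × N (aromatic): no H
  Total hydrogens = 8.
Molecular formula: C10H8N2

C10H8N2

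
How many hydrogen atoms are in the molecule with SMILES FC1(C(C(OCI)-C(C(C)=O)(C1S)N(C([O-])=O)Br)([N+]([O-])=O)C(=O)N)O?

Hydrogens are implicit in SMILES; fill each atom to its normal valence:
  6 × C: no H
  5 × O: no H
  2 × C: 1 H each → 2
  2 × O (charge -1): no H
  1 × Br: no H
  1 × C: 3 H
  1 × C: 2 H
  1 × F: no H
  1 × I: no H
  1 × N: 2 H
  1 × N: no H
  1 × N (charge +1): no H
  1 × O: 1 H
  1 × S: 1 H
  Total hydrogens = 11.

11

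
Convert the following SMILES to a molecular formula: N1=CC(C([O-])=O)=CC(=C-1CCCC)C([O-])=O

Heavy atoms from the SMILES: 11 C, 1 N, 4 O.
Implicit hydrogens by atom environment:
  3 × C: 2 H each → 6
  3 × C (aromatic): no H
  2 × C (aromatic): 1 H each → 2
  2 × C: no H
  2 × O: no H
  2 × O (charge -1): no H
  1 × C: 3 H
  1 × N (aromatic): no H
  Total hydrogens = 11.
Net charge -2.
Molecular formula: [C11H11NO4]2-

[C11H11NO4]2-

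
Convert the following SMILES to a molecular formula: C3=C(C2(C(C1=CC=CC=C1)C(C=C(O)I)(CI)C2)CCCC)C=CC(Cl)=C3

Heavy atoms from the SMILES: 23 C, 1 Cl, 2 I, 1 O.
Implicit hydrogens by atom environment:
  9 × C (aromatic): 1 H each → 9
  5 × C: 2 H each → 10
  3 × C: no H
  3 × C (aromatic): no H
  2 × C: 1 H each → 2
  2 × I: no H
  1 × C: 3 H
  1 × Cl: no H
  1 × O: 1 H
  Total hydrogens = 25.
Molecular formula: C23H25ClI2O

C23H25ClI2O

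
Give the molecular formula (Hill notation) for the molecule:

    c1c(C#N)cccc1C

C8H7N

Heavy atoms from the SMILES: 8 C, 1 N.
Implicit hydrogens by atom environment:
  4 × C (aromatic): 1 H each → 4
  2 × C (aromatic): no H
  1 × C: 3 H
  1 × C: no H
  1 × N: no H
  Total hydrogens = 7.
Molecular formula: C8H7N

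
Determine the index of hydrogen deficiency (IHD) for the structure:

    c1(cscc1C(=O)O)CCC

4

Molecular formula from the SMILES: C8H10O2S.
DoU = (2C + 2 + N − H − X)/2 = (2·8 + 2 + 0 − 10 − 0)/2 = 8/2 = 4.
(Structurally: 1 ring(s) + 3 π bond(s) = 4.)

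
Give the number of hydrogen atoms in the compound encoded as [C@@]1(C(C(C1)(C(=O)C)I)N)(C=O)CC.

14

Hydrogens are implicit in SMILES; fill each atom to its normal valence:
  3 × C: no H
  2 × C: 3 H each → 6
  2 × C: 2 H each → 4
  2 × C: 1 H each → 2
  2 × O: no H
  1 × I: no H
  1 × N: 2 H
  Total hydrogens = 14.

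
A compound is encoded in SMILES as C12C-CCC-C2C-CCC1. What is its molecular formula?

C10H18

Heavy atoms from the SMILES: 10 C.
Implicit hydrogens by atom environment:
  8 × C: 2 H each → 16
  2 × C: 1 H each → 2
  Total hydrogens = 18.
Molecular formula: C10H18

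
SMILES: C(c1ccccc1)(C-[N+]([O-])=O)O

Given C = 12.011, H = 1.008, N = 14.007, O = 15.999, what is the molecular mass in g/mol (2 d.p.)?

167.16

Molecular formula: C8H9NO3.
M = 8×12.011 + 9×1.008 + 1×14.007 + 3×15.999 = 167.16 g/mol.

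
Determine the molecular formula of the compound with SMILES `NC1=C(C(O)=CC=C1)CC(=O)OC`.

C9H11NO3

Heavy atoms from the SMILES: 9 C, 1 N, 3 O.
Implicit hydrogens by atom environment:
  3 × C (aromatic): 1 H each → 3
  3 × C (aromatic): no H
  2 × O: no H
  1 × C: 3 H
  1 × C: 2 H
  1 × C: no H
  1 × N: 2 H
  1 × O: 1 H
  Total hydrogens = 11.
Molecular formula: C9H11NO3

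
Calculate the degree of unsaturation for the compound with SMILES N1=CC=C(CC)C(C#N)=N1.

Molecular formula from the SMILES: C7H7N3.
DoU = (2C + 2 + N − H − X)/2 = (2·7 + 2 + 3 − 7 − 0)/2 = 12/2 = 6.
(Structurally: 1 ring(s) + 5 π bond(s) = 6.)

6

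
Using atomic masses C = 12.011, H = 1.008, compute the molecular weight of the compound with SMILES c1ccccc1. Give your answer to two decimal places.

78.11

Molecular formula: C6H6.
M = 6×12.011 + 6×1.008 = 78.11 g/mol.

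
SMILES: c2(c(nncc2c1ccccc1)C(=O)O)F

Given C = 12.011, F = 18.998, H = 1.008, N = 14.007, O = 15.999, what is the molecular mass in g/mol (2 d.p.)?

Molecular formula: C11H7FN2O2.
M = 11×12.011 + 1×18.998 + 7×1.008 + 2×14.007 + 2×15.999 = 218.19 g/mol.

218.19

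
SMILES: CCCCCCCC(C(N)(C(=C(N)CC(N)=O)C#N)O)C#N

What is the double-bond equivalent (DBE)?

6

Molecular formula from the SMILES: C15H25N5O2.
DoU = (2C + 2 + N − H − X)/2 = (2·15 + 2 + 5 − 25 − 0)/2 = 12/2 = 6.
(Structurally: 0 ring(s) + 6 π bond(s) = 6.)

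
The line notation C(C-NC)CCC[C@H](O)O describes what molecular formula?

C7H17NO2

Heavy atoms from the SMILES: 7 C, 1 N, 2 O.
Implicit hydrogens by atom environment:
  5 × C: 2 H each → 10
  2 × O: 1 H each → 2
  1 × C: 3 H
  1 × C: 1 H
  1 × N: 1 H
  Total hydrogens = 17.
Molecular formula: C7H17NO2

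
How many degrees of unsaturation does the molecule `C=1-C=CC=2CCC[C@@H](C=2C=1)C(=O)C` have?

Molecular formula from the SMILES: C12H14O.
DoU = (2C + 2 + N − H − X)/2 = (2·12 + 2 + 0 − 14 − 0)/2 = 12/2 = 6.
(Structurally: 2 ring(s) + 4 π bond(s) = 6.)

6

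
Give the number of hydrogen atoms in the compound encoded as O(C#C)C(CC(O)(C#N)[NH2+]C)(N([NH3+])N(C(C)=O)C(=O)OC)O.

19

Hydrogens are implicit in SMILES; fill each atom to its normal valence:
  6 × C: no H
  4 × O: no H
  3 × C: 3 H each → 9
  3 × N: no H
  2 × O: 1 H each → 2
  1 × C: 2 H
  1 × C: 1 H
  1 × N (charge +1): 3 H
  1 × N (charge +1): 2 H
  Total hydrogens = 19.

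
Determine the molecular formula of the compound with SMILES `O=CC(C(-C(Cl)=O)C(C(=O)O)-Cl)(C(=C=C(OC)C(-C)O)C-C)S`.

C14H18Cl2O6S

Heavy atoms from the SMILES: 14 C, 2 Cl, 6 O, 1 S.
Implicit hydrogens by atom environment:
  6 × C: no H
  4 × C: 1 H each → 4
  4 × O: no H
  3 × C: 3 H each → 9
  2 × Cl: no H
  2 × O: 1 H each → 2
  1 × C: 2 H
  1 × S: 1 H
  Total hydrogens = 18.
Molecular formula: C14H18Cl2O6S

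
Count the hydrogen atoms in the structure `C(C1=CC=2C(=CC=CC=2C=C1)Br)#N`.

6

Hydrogens are implicit in SMILES; fill each atom to its normal valence:
  6 × C (aromatic): 1 H each → 6
  4 × C (aromatic): no H
  1 × Br: no H
  1 × C: no H
  1 × N: no H
  Total hydrogens = 6.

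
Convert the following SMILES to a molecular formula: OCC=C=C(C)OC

Heavy atoms from the SMILES: 6 C, 2 O.
Implicit hydrogens by atom environment:
  2 × C: 3 H each → 6
  2 × C: no H
  1 × C: 2 H
  1 × C: 1 H
  1 × O: 1 H
  1 × O: no H
  Total hydrogens = 10.
Molecular formula: C6H10O2

C6H10O2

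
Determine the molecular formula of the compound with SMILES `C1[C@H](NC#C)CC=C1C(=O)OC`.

C9H11NO2

Heavy atoms from the SMILES: 9 C, 1 N, 2 O.
Implicit hydrogens by atom environment:
  3 × C: 1 H each → 3
  3 × C: no H
  2 × C: 2 H each → 4
  2 × O: no H
  1 × C: 3 H
  1 × N: 1 H
  Total hydrogens = 11.
Molecular formula: C9H11NO2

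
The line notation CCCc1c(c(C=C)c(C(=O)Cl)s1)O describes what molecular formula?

Heavy atoms from the SMILES: 10 C, 1 Cl, 2 O, 1 S.
Implicit hydrogens by atom environment:
  4 × C (aromatic): no H
  3 × C: 2 H each → 6
  1 × C: 3 H
  1 × C: 1 H
  1 × C: no H
  1 × Cl: no H
  1 × O: 1 H
  1 × O: no H
  1 × S (aromatic): no H
  Total hydrogens = 11.
Molecular formula: C10H11ClO2S

C10H11ClO2S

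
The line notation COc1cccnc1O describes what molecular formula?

Heavy atoms from the SMILES: 6 C, 1 N, 2 O.
Implicit hydrogens by atom environment:
  3 × C (aromatic): 1 H each → 3
  2 × C (aromatic): no H
  1 × C: 3 H
  1 × N (aromatic): no H
  1 × O: 1 H
  1 × O: no H
  Total hydrogens = 7.
Molecular formula: C6H7NO2

C6H7NO2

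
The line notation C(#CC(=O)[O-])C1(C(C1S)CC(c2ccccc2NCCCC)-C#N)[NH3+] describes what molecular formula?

C19H23N3O2S

Heavy atoms from the SMILES: 19 C, 3 N, 2 O, 1 S.
Implicit hydrogens by atom environment:
  5 × C: no H
  4 × C: 2 H each → 8
  4 × C (aromatic): 1 H each → 4
  3 × C: 1 H each → 3
  2 × C (aromatic): no H
  1 × C: 3 H
  1 × N (charge +1): 3 H
  1 × N: 1 H
  1 × N: no H
  1 × O: no H
  1 × O (charge -1): no H
  1 × S: 1 H
  Total hydrogens = 23.
Molecular formula: C19H23N3O2S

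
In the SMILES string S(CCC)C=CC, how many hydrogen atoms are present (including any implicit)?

Hydrogens are implicit in SMILES; fill each atom to its normal valence:
  2 × C: 3 H each → 6
  2 × C: 2 H each → 4
  2 × C: 1 H each → 2
  1 × S: no H
  Total hydrogens = 12.

12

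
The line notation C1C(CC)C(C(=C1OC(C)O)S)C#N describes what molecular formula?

C10H15NO2S

Heavy atoms from the SMILES: 10 C, 1 N, 2 O, 1 S.
Implicit hydrogens by atom environment:
  3 × C: 1 H each → 3
  3 × C: no H
  2 × C: 3 H each → 6
  2 × C: 2 H each → 4
  1 × N: no H
  1 × O: 1 H
  1 × O: no H
  1 × S: 1 H
  Total hydrogens = 15.
Molecular formula: C10H15NO2S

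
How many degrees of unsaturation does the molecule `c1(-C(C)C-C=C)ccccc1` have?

5

Molecular formula from the SMILES: C11H14.
DoU = (2C + 2 + N − H − X)/2 = (2·11 + 2 + 0 − 14 − 0)/2 = 10/2 = 5.
(Structurally: 1 ring(s) + 4 π bond(s) = 5.)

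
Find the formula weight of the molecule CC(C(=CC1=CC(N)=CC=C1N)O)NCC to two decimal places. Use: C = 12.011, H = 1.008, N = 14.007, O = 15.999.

221.30

Molecular formula: C12H19N3O.
M = 12×12.011 + 19×1.008 + 3×14.007 + 1×15.999 = 221.30 g/mol.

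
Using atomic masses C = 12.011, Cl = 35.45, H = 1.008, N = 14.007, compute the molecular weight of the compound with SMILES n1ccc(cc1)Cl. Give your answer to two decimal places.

Molecular formula: C5H4ClN.
M = 5×12.011 + 1×35.45 + 4×1.008 + 1×14.007 = 113.54 g/mol.

113.54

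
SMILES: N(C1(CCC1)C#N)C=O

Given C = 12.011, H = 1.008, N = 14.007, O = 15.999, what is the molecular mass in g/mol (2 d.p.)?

124.14

Molecular formula: C6H8N2O.
M = 6×12.011 + 8×1.008 + 2×14.007 + 1×15.999 = 124.14 g/mol.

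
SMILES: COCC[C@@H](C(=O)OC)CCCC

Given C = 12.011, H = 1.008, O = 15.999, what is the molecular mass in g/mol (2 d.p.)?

Molecular formula: C10H20O3.
M = 10×12.011 + 20×1.008 + 3×15.999 = 188.27 g/mol.

188.27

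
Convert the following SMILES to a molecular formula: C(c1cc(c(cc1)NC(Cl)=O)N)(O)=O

Heavy atoms from the SMILES: 8 C, 1 Cl, 2 N, 3 O.
Implicit hydrogens by atom environment:
  3 × C (aromatic): 1 H each → 3
  3 × C (aromatic): no H
  2 × C: no H
  2 × O: no H
  1 × Cl: no H
  1 × N: 2 H
  1 × N: 1 H
  1 × O: 1 H
  Total hydrogens = 7.
Molecular formula: C8H7ClN2O3

C8H7ClN2O3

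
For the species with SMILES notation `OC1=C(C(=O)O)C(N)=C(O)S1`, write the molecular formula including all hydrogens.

Heavy atoms from the SMILES: 5 C, 1 N, 4 O, 1 S.
Implicit hydrogens by atom environment:
  4 × C (aromatic): no H
  3 × O: 1 H each → 3
  1 × C: no H
  1 × N: 2 H
  1 × O: no H
  1 × S (aromatic): no H
  Total hydrogens = 5.
Molecular formula: C5H5NO4S

C5H5NO4S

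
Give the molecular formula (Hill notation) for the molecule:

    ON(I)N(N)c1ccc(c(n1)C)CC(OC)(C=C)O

C11H17IN4O3

Heavy atoms from the SMILES: 11 C, 1 I, 4 N, 3 O.
Implicit hydrogens by atom environment:
  3 × C (aromatic): no H
  2 × C: 3 H each → 6
  2 × C: 2 H each → 4
  2 × C (aromatic): 1 H each → 2
  2 × N: no H
  2 × O: 1 H each → 2
  1 × C: 1 H
  1 × C: no H
  1 × I: no H
  1 × N: 2 H
  1 × N (aromatic): no H
  1 × O: no H
  Total hydrogens = 17.
Molecular formula: C11H17IN4O3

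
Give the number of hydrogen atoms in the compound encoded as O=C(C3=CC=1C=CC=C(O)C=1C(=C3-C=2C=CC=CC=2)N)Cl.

Hydrogens are implicit in SMILES; fill each atom to its normal valence:
  9 × C (aromatic): 1 H each → 9
  7 × C (aromatic): no H
  1 × C: no H
  1 × Cl: no H
  1 × N: 2 H
  1 × O: 1 H
  1 × O: no H
  Total hydrogens = 12.

12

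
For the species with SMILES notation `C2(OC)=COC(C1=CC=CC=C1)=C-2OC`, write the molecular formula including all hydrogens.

Heavy atoms from the SMILES: 12 C, 3 O.
Implicit hydrogens by atom environment:
  6 × C (aromatic): 1 H each → 6
  4 × C (aromatic): no H
  2 × C: 3 H each → 6
  2 × O: no H
  1 × O (aromatic): no H
  Total hydrogens = 12.
Molecular formula: C12H12O3

C12H12O3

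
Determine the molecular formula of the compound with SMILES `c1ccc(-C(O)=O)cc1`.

C7H6O2

Heavy atoms from the SMILES: 7 C, 2 O.
Implicit hydrogens by atom environment:
  5 × C (aromatic): 1 H each → 5
  1 × C (aromatic): no H
  1 × C: no H
  1 × O: 1 H
  1 × O: no H
  Total hydrogens = 6.
Molecular formula: C7H6O2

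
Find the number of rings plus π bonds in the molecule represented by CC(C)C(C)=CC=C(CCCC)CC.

2

Molecular formula from the SMILES: C14H26.
DoU = (2C + 2 + N − H − X)/2 = (2·14 + 2 + 0 − 26 − 0)/2 = 4/2 = 2.
(Structurally: 0 ring(s) + 2 π bond(s) = 2.)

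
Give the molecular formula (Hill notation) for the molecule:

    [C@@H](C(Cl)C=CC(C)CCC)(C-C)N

C11H22ClN

Heavy atoms from the SMILES: 11 C, 1 Cl, 1 N.
Implicit hydrogens by atom environment:
  5 × C: 1 H each → 5
  3 × C: 3 H each → 9
  3 × C: 2 H each → 6
  1 × Cl: no H
  1 × N: 2 H
  Total hydrogens = 22.
Molecular formula: C11H22ClN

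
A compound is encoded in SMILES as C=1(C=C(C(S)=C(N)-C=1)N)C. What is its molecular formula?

C7H10N2S

Heavy atoms from the SMILES: 7 C, 2 N, 1 S.
Implicit hydrogens by atom environment:
  4 × C (aromatic): no H
  2 × C (aromatic): 1 H each → 2
  2 × N: 2 H each → 4
  1 × C: 3 H
  1 × S: 1 H
  Total hydrogens = 10.
Molecular formula: C7H10N2S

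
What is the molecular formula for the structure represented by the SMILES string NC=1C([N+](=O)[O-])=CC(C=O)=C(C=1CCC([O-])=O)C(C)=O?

Heavy atoms from the SMILES: 12 C, 2 N, 6 O.
Implicit hydrogens by atom environment:
  5 × C (aromatic): no H
  4 × O: no H
  2 × C: 2 H each → 4
  2 × C: no H
  2 × O (charge -1): no H
  1 × C: 3 H
  1 × C (aromatic): 1 H
  1 × C: 1 H
  1 × N: 2 H
  1 × N (charge +1): no H
  Total hydrogens = 11.
Net charge -1.
Molecular formula: C12H11N2O6-

C12H11N2O6-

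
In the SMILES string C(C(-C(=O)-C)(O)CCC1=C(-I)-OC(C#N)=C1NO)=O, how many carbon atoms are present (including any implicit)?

11

The symbol for carbon appears 11 times in the SMILES.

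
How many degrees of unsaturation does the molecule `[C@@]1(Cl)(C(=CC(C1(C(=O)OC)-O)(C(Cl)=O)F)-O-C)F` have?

4

Molecular formula from the SMILES: C9H8Cl2F2O5.
DoU = (2C + 2 + N − H − X)/2 = (2·9 + 2 + 0 − 8 − 4)/2 = 8/2 = 4.
(Structurally: 1 ring(s) + 3 π bond(s) = 4.)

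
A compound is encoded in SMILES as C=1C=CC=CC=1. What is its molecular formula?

Heavy atoms from the SMILES: 6 C.
Implicit hydrogens by atom environment:
  6 × C (aromatic): 1 H each → 6
  Total hydrogens = 6.
Molecular formula: C6H6

C6H6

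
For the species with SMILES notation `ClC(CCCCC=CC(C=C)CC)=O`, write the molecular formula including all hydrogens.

C12H19ClO

Heavy atoms from the SMILES: 12 C, 1 Cl, 1 O.
Implicit hydrogens by atom environment:
  6 × C: 2 H each → 12
  4 × C: 1 H each → 4
  1 × C: 3 H
  1 × C: no H
  1 × Cl: no H
  1 × O: no H
  Total hydrogens = 19.
Molecular formula: C12H19ClO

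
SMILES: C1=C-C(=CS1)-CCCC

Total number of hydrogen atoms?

12

Hydrogens are implicit in SMILES; fill each atom to its normal valence:
  3 × C: 2 H each → 6
  3 × C (aromatic): 1 H each → 3
  1 × C: 3 H
  1 × C (aromatic): no H
  1 × S (aromatic): no H
  Total hydrogens = 12.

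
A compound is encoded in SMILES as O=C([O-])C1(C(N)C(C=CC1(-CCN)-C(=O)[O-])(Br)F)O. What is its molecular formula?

[C10H12BrFN2O5]2-

Heavy atoms from the SMILES: 1 Br, 10 C, 1 F, 2 N, 5 O.
Implicit hydrogens by atom environment:
  5 × C: no H
  3 × C: 1 H each → 3
  2 × C: 2 H each → 4
  2 × N: 2 H each → 4
  2 × O: no H
  2 × O (charge -1): no H
  1 × Br: no H
  1 × F: no H
  1 × O: 1 H
  Total hydrogens = 12.
Net charge -2.
Molecular formula: [C10H12BrFN2O5]2-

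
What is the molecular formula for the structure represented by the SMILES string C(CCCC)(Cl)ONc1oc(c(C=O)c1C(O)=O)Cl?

C11H13Cl2NO5

Heavy atoms from the SMILES: 11 C, 2 Cl, 1 N, 5 O.
Implicit hydrogens by atom environment:
  4 × C (aromatic): no H
  3 × C: 2 H each → 6
  3 × O: no H
  2 × C: 1 H each → 2
  2 × Cl: no H
  1 × C: 3 H
  1 × C: no H
  1 × N: 1 H
  1 × O: 1 H
  1 × O (aromatic): no H
  Total hydrogens = 13.
Molecular formula: C11H13Cl2NO5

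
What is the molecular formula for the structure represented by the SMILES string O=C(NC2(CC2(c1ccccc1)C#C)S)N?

Heavy atoms from the SMILES: 12 C, 2 N, 1 O, 1 S.
Implicit hydrogens by atom environment:
  5 × C (aromatic): 1 H each → 5
  4 × C: no H
  1 × C: 2 H
  1 × C: 1 H
  1 × C (aromatic): no H
  1 × N: 2 H
  1 × N: 1 H
  1 × O: no H
  1 × S: 1 H
  Total hydrogens = 12.
Molecular formula: C12H12N2OS

C12H12N2OS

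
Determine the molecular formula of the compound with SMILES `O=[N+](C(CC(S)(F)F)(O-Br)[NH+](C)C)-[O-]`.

C5H10BrF2N2O3S+

Heavy atoms from the SMILES: 1 Br, 5 C, 2 F, 2 N, 3 O, 1 S.
Implicit hydrogens by atom environment:
  2 × C: 3 H each → 6
  2 × C: no H
  2 × F: no H
  2 × O: no H
  1 × Br: no H
  1 × C: 2 H
  1 × N (charge +1): 1 H
  1 × N (charge +1): no H
  1 × O (charge -1): no H
  1 × S: 1 H
  Total hydrogens = 10.
Net charge +1.
Molecular formula: C5H10BrF2N2O3S+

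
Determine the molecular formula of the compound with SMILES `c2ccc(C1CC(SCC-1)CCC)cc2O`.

C14H20OS

Heavy atoms from the SMILES: 14 C, 1 O, 1 S.
Implicit hydrogens by atom environment:
  5 × C: 2 H each → 10
  4 × C (aromatic): 1 H each → 4
  2 × C: 1 H each → 2
  2 × C (aromatic): no H
  1 × C: 3 H
  1 × O: 1 H
  1 × S: no H
  Total hydrogens = 20.
Molecular formula: C14H20OS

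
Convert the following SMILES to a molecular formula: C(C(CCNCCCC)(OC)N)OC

C10H24N2O2

Heavy atoms from the SMILES: 10 C, 2 N, 2 O.
Implicit hydrogens by atom environment:
  6 × C: 2 H each → 12
  3 × C: 3 H each → 9
  2 × O: no H
  1 × C: no H
  1 × N: 2 H
  1 × N: 1 H
  Total hydrogens = 24.
Molecular formula: C10H24N2O2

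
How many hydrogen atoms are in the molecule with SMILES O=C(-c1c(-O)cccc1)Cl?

5

Hydrogens are implicit in SMILES; fill each atom to its normal valence:
  4 × C (aromatic): 1 H each → 4
  2 × C (aromatic): no H
  1 × C: no H
  1 × Cl: no H
  1 × O: 1 H
  1 × O: no H
  Total hydrogens = 5.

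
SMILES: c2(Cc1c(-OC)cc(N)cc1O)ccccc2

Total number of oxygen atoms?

2

The symbol for oxygen appears 2 times in the SMILES.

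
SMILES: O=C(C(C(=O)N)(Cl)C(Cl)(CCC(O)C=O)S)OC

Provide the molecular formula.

Heavy atoms from the SMILES: 9 C, 2 Cl, 1 N, 5 O, 1 S.
Implicit hydrogens by atom environment:
  4 × C: no H
  4 × O: no H
  2 × C: 2 H each → 4
  2 × C: 1 H each → 2
  2 × Cl: no H
  1 × C: 3 H
  1 × N: 2 H
  1 × O: 1 H
  1 × S: 1 H
  Total hydrogens = 13.
Molecular formula: C9H13Cl2NO5S

C9H13Cl2NO5S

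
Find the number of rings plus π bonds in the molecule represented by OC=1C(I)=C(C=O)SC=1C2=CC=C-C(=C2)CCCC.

8

Molecular formula from the SMILES: C15H15IO2S.
DoU = (2C + 2 + N − H − X)/2 = (2·15 + 2 + 0 − 15 − 1)/2 = 16/2 = 8.
(Structurally: 2 ring(s) + 6 π bond(s) = 8.)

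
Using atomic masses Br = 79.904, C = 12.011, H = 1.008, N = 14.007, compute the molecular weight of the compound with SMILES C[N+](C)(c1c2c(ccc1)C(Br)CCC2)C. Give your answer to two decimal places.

269.21

Molecular formula: C13H19BrN+.
M = 1×79.904 + 13×12.011 + 19×1.008 + 1×14.007 = 269.21 g/mol.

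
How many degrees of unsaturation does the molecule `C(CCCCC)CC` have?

0

Molecular formula from the SMILES: C8H18.
DoU = (2C + 2 + N − H − X)/2 = (2·8 + 2 + 0 − 18 − 0)/2 = 0/2 = 0.
(Structurally: 0 ring(s) + 0 π bond(s) = 0.)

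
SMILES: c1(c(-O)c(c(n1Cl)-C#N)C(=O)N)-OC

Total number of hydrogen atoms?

Hydrogens are implicit in SMILES; fill each atom to its normal valence:
  4 × C (aromatic): no H
  2 × C: no H
  2 × O: no H
  1 × C: 3 H
  1 × Cl: no H
  1 × N: 2 H
  1 × N (aromatic): no H
  1 × N: no H
  1 × O: 1 H
  Total hydrogens = 6.

6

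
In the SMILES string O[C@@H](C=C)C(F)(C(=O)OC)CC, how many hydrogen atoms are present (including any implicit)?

13

Hydrogens are implicit in SMILES; fill each atom to its normal valence:
  2 × C: 3 H each → 6
  2 × C: 2 H each → 4
  2 × C: 1 H each → 2
  2 × C: no H
  2 × O: no H
  1 × F: no H
  1 × O: 1 H
  Total hydrogens = 13.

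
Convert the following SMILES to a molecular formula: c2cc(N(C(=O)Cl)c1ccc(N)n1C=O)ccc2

C12H10ClN3O2

Heavy atoms from the SMILES: 12 C, 1 Cl, 3 N, 2 O.
Implicit hydrogens by atom environment:
  7 × C (aromatic): 1 H each → 7
  3 × C (aromatic): no H
  2 × O: no H
  1 × C: 1 H
  1 × C: no H
  1 × Cl: no H
  1 × N: 2 H
  1 × N (aromatic): no H
  1 × N: no H
  Total hydrogens = 10.
Molecular formula: C12H10ClN3O2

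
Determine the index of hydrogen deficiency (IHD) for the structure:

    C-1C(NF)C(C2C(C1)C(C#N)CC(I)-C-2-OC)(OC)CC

4

Molecular formula from the SMILES: C15H24FIN2O2.
DoU = (2C + 2 + N − H − X)/2 = (2·15 + 2 + 2 − 24 − 2)/2 = 8/2 = 4.
(Structurally: 2 ring(s) + 2 π bond(s) = 4.)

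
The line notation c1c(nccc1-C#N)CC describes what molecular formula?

Heavy atoms from the SMILES: 8 C, 2 N.
Implicit hydrogens by atom environment:
  3 × C (aromatic): 1 H each → 3
  2 × C (aromatic): no H
  1 × C: 3 H
  1 × C: 2 H
  1 × C: no H
  1 × N (aromatic): no H
  1 × N: no H
  Total hydrogens = 8.
Molecular formula: C8H8N2

C8H8N2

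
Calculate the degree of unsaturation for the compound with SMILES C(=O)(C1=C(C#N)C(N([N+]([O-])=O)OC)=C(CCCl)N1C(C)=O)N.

8

Molecular formula from the SMILES: C11H12ClN5O5.
DoU = (2C + 2 + N − H − X)/2 = (2·11 + 2 + 5 − 12 − 1)/2 = 16/2 = 8.
(Structurally: 1 ring(s) + 7 π bond(s) = 8.)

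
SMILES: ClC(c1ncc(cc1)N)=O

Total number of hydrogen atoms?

5

Hydrogens are implicit in SMILES; fill each atom to its normal valence:
  3 × C (aromatic): 1 H each → 3
  2 × C (aromatic): no H
  1 × C: no H
  1 × Cl: no H
  1 × N: 2 H
  1 × N (aromatic): no H
  1 × O: no H
  Total hydrogens = 5.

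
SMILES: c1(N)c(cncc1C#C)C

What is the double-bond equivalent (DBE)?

Molecular formula from the SMILES: C8H8N2.
DoU = (2C + 2 + N − H − X)/2 = (2·8 + 2 + 2 − 8 − 0)/2 = 12/2 = 6.
(Structurally: 1 ring(s) + 5 π bond(s) = 6.)

6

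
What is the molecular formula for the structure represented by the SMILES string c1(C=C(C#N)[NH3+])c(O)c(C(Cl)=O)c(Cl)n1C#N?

Heavy atoms from the SMILES: 9 C, 2 Cl, 4 N, 2 O.
Implicit hydrogens by atom environment:
  4 × C (aromatic): no H
  4 × C: no H
  2 × Cl: no H
  2 × N: no H
  1 × C: 1 H
  1 × N (charge +1): 3 H
  1 × N (aromatic): no H
  1 × O: 1 H
  1 × O: no H
  Total hydrogens = 5.
Net charge +1.
Molecular formula: C9H5Cl2N4O2+

C9H5Cl2N4O2+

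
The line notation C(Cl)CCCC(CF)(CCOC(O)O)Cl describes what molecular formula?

C9H17Cl2FO3

Heavy atoms from the SMILES: 9 C, 2 Cl, 1 F, 3 O.
Implicit hydrogens by atom environment:
  7 × C: 2 H each → 14
  2 × Cl: no H
  2 × O: 1 H each → 2
  1 × C: 1 H
  1 × C: no H
  1 × F: no H
  1 × O: no H
  Total hydrogens = 17.
Molecular formula: C9H17Cl2FO3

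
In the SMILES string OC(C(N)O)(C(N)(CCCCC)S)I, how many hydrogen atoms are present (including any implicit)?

19

Hydrogens are implicit in SMILES; fill each atom to its normal valence:
  4 × C: 2 H each → 8
  2 × C: no H
  2 × N: 2 H each → 4
  2 × O: 1 H each → 2
  1 × C: 3 H
  1 × C: 1 H
  1 × I: no H
  1 × S: 1 H
  Total hydrogens = 19.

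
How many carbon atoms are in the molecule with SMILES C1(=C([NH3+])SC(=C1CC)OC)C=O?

The symbol for carbon appears 8 times in the SMILES.

8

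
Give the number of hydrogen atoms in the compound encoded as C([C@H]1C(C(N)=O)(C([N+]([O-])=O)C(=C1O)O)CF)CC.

Hydrogens are implicit in SMILES; fill each atom to its normal valence:
  4 × C: no H
  3 × C: 2 H each → 6
  2 × C: 1 H each → 2
  2 × O: 1 H each → 2
  2 × O: no H
  1 × C: 3 H
  1 × F: no H
  1 × N: 2 H
  1 × N (charge +1): no H
  1 × O (charge -1): no H
  Total hydrogens = 15.

15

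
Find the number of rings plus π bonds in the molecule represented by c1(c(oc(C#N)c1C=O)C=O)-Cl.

Molecular formula from the SMILES: C7H2ClNO3.
DoU = (2C + 2 + N − H − X)/2 = (2·7 + 2 + 1 − 2 − 1)/2 = 14/2 = 7.
(Structurally: 1 ring(s) + 6 π bond(s) = 7.)

7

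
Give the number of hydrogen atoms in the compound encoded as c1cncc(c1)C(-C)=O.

Hydrogens are implicit in SMILES; fill each atom to its normal valence:
  4 × C (aromatic): 1 H each → 4
  1 × C: 3 H
  1 × C (aromatic): no H
  1 × C: no H
  1 × N (aromatic): no H
  1 × O: no H
  Total hydrogens = 7.

7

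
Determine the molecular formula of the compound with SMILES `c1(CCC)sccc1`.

C7H10S

Heavy atoms from the SMILES: 7 C, 1 S.
Implicit hydrogens by atom environment:
  3 × C (aromatic): 1 H each → 3
  2 × C: 2 H each → 4
  1 × C: 3 H
  1 × C (aromatic): no H
  1 × S (aromatic): no H
  Total hydrogens = 10.
Molecular formula: C7H10S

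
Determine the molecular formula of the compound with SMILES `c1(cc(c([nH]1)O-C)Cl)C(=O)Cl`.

C6H5Cl2NO2

Heavy atoms from the SMILES: 6 C, 2 Cl, 1 N, 2 O.
Implicit hydrogens by atom environment:
  3 × C (aromatic): no H
  2 × Cl: no H
  2 × O: no H
  1 × C: 3 H
  1 × C (aromatic): 1 H
  1 × C: no H
  1 × N (aromatic): 1 H
  Total hydrogens = 5.
Molecular formula: C6H5Cl2NO2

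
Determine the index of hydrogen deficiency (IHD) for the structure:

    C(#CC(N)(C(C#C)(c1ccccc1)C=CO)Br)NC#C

11

Molecular formula from the SMILES: C16H13BrN2O.
DoU = (2C + 2 + N − H − X)/2 = (2·16 + 2 + 2 − 13 − 1)/2 = 22/2 = 11.
(Structurally: 1 ring(s) + 10 π bond(s) = 11.)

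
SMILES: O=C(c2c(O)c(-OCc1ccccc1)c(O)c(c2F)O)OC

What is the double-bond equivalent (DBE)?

Molecular formula from the SMILES: C15H13FO6.
DoU = (2C + 2 + N − H − X)/2 = (2·15 + 2 + 0 − 13 − 1)/2 = 18/2 = 9.
(Structurally: 2 ring(s) + 7 π bond(s) = 9.)

9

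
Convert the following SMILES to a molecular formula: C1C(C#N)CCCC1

C7H11N

Heavy atoms from the SMILES: 7 C, 1 N.
Implicit hydrogens by atom environment:
  5 × C: 2 H each → 10
  1 × C: 1 H
  1 × C: no H
  1 × N: no H
  Total hydrogens = 11.
Molecular formula: C7H11N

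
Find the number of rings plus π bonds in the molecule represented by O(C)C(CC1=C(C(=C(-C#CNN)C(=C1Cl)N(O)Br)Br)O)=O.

7

Molecular formula from the SMILES: C11H10Br2ClN3O4.
DoU = (2C + 2 + N − H − X)/2 = (2·11 + 2 + 3 − 10 − 3)/2 = 14/2 = 7.
(Structurally: 1 ring(s) + 6 π bond(s) = 7.)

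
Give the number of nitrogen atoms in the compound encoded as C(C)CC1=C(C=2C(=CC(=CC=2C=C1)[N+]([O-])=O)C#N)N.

3

The symbol for nitrogen appears 3 times in the SMILES.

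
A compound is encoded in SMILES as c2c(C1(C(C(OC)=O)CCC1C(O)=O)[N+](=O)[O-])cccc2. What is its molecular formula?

C14H15NO6

Heavy atoms from the SMILES: 14 C, 1 N, 6 O.
Implicit hydrogens by atom environment:
  5 × C (aromatic): 1 H each → 5
  4 × O: no H
  3 × C: no H
  2 × C: 2 H each → 4
  2 × C: 1 H each → 2
  1 × C: 3 H
  1 × C (aromatic): no H
  1 × N (charge +1): no H
  1 × O: 1 H
  1 × O (charge -1): no H
  Total hydrogens = 15.
Molecular formula: C14H15NO6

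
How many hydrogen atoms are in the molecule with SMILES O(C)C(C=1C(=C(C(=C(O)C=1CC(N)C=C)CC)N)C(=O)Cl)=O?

Hydrogens are implicit in SMILES; fill each atom to its normal valence:
  6 × C (aromatic): no H
  3 × C: 2 H each → 6
  3 × O: no H
  2 × C: 3 H each → 6
  2 × C: 1 H each → 2
  2 × C: no H
  2 × N: 2 H each → 4
  1 × Cl: no H
  1 × O: 1 H
  Total hydrogens = 19.

19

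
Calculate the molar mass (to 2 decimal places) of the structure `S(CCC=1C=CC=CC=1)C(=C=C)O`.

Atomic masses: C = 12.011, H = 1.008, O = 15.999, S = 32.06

192.28

Molecular formula: C11H12OS.
M = 11×12.011 + 12×1.008 + 1×15.999 + 1×32.06 = 192.28 g/mol.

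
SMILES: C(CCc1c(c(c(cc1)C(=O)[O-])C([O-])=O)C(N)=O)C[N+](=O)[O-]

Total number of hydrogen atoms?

12

Hydrogens are implicit in SMILES; fill each atom to its normal valence:
  4 × C: 2 H each → 8
  4 × C (aromatic): no H
  4 × O: no H
  3 × C: no H
  3 × O (charge -1): no H
  2 × C (aromatic): 1 H each → 2
  1 × N: 2 H
  1 × N (charge +1): no H
  Total hydrogens = 12.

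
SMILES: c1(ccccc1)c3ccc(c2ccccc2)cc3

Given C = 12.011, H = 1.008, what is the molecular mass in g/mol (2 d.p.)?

230.31

Molecular formula: C18H14.
M = 18×12.011 + 14×1.008 = 230.31 g/mol.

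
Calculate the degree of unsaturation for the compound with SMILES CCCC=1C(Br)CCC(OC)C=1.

Molecular formula from the SMILES: C10H17BrO.
DoU = (2C + 2 + N − H − X)/2 = (2·10 + 2 + 0 − 17 − 1)/2 = 4/2 = 2.
(Structurally: 1 ring(s) + 1 π bond(s) = 2.)

2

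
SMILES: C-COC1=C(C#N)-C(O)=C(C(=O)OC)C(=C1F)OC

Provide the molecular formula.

C12H12FNO5

Heavy atoms from the SMILES: 12 C, 1 F, 1 N, 5 O.
Implicit hydrogens by atom environment:
  6 × C (aromatic): no H
  4 × O: no H
  3 × C: 3 H each → 9
  2 × C: no H
  1 × C: 2 H
  1 × F: no H
  1 × N: no H
  1 × O: 1 H
  Total hydrogens = 12.
Molecular formula: C12H12FNO5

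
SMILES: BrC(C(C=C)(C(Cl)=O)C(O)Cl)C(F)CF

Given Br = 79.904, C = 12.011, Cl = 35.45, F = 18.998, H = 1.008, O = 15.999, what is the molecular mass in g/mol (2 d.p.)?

Molecular formula: C8H9BrCl2F2O2.
M = 1×79.904 + 8×12.011 + 2×35.45 + 2×18.998 + 9×1.008 + 2×15.999 = 325.96 g/mol.

325.96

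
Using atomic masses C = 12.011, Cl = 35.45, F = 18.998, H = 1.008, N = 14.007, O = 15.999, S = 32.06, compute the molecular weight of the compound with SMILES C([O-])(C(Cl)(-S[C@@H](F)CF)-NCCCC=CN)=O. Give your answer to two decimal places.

287.73

Molecular formula: C9H14ClF2N2O2S-.
M = 9×12.011 + 1×35.45 + 2×18.998 + 14×1.008 + 2×14.007 + 2×15.999 + 1×32.06 = 287.73 g/mol.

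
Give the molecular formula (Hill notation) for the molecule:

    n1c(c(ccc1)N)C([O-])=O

C6H5N2O2-

Heavy atoms from the SMILES: 6 C, 2 N, 2 O.
Implicit hydrogens by atom environment:
  3 × C (aromatic): 1 H each → 3
  2 × C (aromatic): no H
  1 × C: no H
  1 × N: 2 H
  1 × N (aromatic): no H
  1 × O: no H
  1 × O (charge -1): no H
  Total hydrogens = 5.
Net charge -1.
Molecular formula: C6H5N2O2-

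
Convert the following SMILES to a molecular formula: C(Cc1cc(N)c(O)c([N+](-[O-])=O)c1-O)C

Heavy atoms from the SMILES: 9 C, 2 N, 4 O.
Implicit hydrogens by atom environment:
  5 × C (aromatic): no H
  2 × C: 2 H each → 4
  2 × O: 1 H each → 2
  1 × C: 3 H
  1 × C (aromatic): 1 H
  1 × N: 2 H
  1 × N (charge +1): no H
  1 × O: no H
  1 × O (charge -1): no H
  Total hydrogens = 12.
Molecular formula: C9H12N2O4

C9H12N2O4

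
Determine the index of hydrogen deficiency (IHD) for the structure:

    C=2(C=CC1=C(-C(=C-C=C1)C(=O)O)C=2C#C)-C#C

12

Molecular formula from the SMILES: C15H8O2.
DoU = (2C + 2 + N − H − X)/2 = (2·15 + 2 + 0 − 8 − 0)/2 = 24/2 = 12.
(Structurally: 2 ring(s) + 10 π bond(s) = 12.)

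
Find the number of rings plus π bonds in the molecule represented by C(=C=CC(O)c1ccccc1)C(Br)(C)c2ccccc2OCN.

Molecular formula from the SMILES: C19H20BrNO2.
DoU = (2C + 2 + N − H − X)/2 = (2·19 + 2 + 1 − 20 − 1)/2 = 20/2 = 10.
(Structurally: 2 ring(s) + 8 π bond(s) = 10.)

10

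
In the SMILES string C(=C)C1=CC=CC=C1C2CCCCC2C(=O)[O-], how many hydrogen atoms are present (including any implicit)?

17

Hydrogens are implicit in SMILES; fill each atom to its normal valence:
  5 × C: 2 H each → 10
  4 × C (aromatic): 1 H each → 4
  3 × C: 1 H each → 3
  2 × C (aromatic): no H
  1 × C: no H
  1 × O: no H
  1 × O (charge -1): no H
  Total hydrogens = 17.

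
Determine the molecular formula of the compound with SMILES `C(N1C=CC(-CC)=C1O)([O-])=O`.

Heavy atoms from the SMILES: 7 C, 1 N, 3 O.
Implicit hydrogens by atom environment:
  2 × C (aromatic): 1 H each → 2
  2 × C (aromatic): no H
  1 × C: 3 H
  1 × C: 2 H
  1 × C: no H
  1 × N (aromatic): no H
  1 × O: 1 H
  1 × O: no H
  1 × O (charge -1): no H
  Total hydrogens = 8.
Net charge -1.
Molecular formula: C7H8NO3-

C7H8NO3-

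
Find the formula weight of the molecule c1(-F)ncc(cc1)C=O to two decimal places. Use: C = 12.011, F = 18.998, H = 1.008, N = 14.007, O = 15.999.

Molecular formula: C6H4FNO.
M = 6×12.011 + 1×18.998 + 4×1.008 + 1×14.007 + 1×15.999 = 125.10 g/mol.

125.10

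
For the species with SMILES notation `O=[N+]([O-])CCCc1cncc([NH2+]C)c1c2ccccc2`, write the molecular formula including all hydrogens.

Heavy atoms from the SMILES: 15 C, 3 N, 2 O.
Implicit hydrogens by atom environment:
  7 × C (aromatic): 1 H each → 7
  4 × C (aromatic): no H
  3 × C: 2 H each → 6
  1 × C: 3 H
  1 × N (charge +1): 2 H
  1 × N (aromatic): no H
  1 × N (charge +1): no H
  1 × O: no H
  1 × O (charge -1): no H
  Total hydrogens = 18.
Net charge +1.
Molecular formula: C15H18N3O2+

C15H18N3O2+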